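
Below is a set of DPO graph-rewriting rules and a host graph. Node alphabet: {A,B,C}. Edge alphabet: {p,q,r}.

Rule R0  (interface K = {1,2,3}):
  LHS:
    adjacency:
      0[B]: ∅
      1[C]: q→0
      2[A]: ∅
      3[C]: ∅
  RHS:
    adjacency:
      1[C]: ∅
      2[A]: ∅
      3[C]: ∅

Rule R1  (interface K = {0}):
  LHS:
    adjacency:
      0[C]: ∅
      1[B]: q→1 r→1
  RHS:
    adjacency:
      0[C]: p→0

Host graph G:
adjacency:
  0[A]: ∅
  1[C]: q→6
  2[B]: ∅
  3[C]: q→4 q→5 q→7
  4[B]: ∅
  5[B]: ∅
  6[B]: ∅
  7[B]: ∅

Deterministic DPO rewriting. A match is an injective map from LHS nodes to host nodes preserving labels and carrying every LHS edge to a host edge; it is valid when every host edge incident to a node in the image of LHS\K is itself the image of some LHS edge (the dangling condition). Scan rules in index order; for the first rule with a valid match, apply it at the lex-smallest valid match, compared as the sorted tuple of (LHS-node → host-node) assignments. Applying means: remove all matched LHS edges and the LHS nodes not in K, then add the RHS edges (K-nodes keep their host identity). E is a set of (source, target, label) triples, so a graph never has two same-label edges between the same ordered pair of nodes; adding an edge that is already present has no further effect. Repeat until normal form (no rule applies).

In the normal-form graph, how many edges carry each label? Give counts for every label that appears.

initial: |V|=8 |E|=4  E = 1-q->6 3-q->4 3-q->5 3-q->7
step 1: apply R0 at {0↦4, 1↦3, 2↦0, 3↦1}  → |V|=7 |E|=3  E = 1-q->6 3-q->5 3-q->7
step 2: apply R0 at {0↦5, 1↦3, 2↦0, 3↦1}  → |V|=6 |E|=2  E = 1-q->6 3-q->7
step 3: apply R0 at {0↦6, 1↦1, 2↦0, 3↦3}  → |V|=5 |E|=1  E = 3-q->7
step 4: apply R0 at {0↦7, 1↦3, 2↦0, 3↦1}  → |V|=4 |E|=0  E = ∅
normal form: no rule applies after step 4
NF edges: []

Answer: (no edges)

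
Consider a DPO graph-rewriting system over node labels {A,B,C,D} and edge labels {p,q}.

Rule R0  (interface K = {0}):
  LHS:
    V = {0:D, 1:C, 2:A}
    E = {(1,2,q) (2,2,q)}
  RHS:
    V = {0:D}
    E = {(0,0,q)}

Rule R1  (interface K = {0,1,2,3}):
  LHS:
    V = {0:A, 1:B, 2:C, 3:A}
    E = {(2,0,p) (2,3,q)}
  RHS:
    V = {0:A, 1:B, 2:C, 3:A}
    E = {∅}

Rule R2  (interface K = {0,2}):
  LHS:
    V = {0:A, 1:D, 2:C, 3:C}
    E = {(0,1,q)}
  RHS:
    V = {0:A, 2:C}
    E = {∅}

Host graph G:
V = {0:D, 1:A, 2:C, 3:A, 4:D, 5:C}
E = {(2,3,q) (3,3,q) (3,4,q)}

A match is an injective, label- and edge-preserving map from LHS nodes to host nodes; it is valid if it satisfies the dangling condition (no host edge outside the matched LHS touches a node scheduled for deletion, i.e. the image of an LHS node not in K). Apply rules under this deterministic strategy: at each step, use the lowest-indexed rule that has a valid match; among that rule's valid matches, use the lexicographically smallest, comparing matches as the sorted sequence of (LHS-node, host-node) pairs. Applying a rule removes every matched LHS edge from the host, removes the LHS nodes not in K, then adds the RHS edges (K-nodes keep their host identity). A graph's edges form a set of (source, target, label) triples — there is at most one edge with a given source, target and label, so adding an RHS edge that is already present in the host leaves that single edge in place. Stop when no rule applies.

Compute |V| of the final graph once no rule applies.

Answer: 2

Derivation:
initial: |V|=6 |E|=3  E = 2-q->3 3-q->3 3-q->4
step 1: apply R2 at {0↦3, 1↦4, 2↦2, 3↦5}  → |V|=4 |E|=2  E = 2-q->3 3-q->3
step 2: apply R0 at {0↦0, 1↦2, 2↦3}  → |V|=2 |E|=1  E = 0-q->0
normal form: no rule applies after step 2
NF nodes: {0:D, 1:A}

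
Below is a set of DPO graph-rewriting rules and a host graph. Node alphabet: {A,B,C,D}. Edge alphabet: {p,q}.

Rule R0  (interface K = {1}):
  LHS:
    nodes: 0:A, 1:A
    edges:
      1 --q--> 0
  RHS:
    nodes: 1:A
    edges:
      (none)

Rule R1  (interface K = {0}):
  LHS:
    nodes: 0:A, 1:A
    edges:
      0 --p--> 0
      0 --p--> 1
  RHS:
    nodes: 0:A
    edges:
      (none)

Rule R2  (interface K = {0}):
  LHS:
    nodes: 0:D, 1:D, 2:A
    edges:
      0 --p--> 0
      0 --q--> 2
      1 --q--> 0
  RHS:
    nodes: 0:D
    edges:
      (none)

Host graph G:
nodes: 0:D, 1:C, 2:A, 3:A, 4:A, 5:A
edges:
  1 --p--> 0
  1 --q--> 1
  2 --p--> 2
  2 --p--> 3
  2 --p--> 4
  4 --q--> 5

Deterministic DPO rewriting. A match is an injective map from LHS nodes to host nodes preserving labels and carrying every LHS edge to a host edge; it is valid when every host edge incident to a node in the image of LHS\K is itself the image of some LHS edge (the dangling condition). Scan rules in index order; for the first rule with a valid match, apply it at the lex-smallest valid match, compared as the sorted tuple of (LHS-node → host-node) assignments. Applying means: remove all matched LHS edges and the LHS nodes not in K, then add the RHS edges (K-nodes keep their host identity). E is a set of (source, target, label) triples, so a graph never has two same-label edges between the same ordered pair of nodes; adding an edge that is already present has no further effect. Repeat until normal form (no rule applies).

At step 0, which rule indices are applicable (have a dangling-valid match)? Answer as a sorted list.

R0: 1 valid match — {0↦5, 1↦4}
R1: 1 valid match — {0↦2, 1↦3}
R2: no valid match — LHS pattern not found

Answer: [R0,R1]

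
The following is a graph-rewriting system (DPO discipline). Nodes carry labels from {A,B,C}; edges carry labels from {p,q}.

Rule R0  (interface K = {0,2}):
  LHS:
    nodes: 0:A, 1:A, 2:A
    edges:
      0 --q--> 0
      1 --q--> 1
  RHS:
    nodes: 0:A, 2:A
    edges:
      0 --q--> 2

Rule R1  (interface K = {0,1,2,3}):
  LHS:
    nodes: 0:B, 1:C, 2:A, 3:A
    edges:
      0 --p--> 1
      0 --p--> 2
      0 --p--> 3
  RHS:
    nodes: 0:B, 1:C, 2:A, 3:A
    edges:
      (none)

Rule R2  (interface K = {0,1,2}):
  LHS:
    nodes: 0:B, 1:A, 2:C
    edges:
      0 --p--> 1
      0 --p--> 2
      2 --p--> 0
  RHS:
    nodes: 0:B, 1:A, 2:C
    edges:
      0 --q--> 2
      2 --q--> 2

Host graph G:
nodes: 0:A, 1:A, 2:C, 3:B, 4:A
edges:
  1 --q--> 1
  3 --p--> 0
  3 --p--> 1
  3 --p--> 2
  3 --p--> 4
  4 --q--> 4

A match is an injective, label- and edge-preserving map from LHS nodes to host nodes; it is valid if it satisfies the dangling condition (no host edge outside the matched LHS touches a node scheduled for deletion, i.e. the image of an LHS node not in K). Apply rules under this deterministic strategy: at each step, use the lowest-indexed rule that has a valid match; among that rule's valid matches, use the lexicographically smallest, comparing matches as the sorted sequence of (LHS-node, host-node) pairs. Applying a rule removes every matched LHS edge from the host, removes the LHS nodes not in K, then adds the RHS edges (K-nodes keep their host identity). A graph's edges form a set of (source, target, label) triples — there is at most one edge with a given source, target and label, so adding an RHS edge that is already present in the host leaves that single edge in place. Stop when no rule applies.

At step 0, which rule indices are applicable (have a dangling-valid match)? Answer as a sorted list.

R0: no valid match — 2 raw matches, all fail dangling condition
R1: 6 valid matches — {0↦3, 1↦2, 2↦0, 3↦1}, {0↦3, 1↦2, 2↦0, 3↦4}, {0↦3, 1↦2, 2↦1, 3↦0} (+3 more)
R2: no valid match — LHS pattern not found

Answer: [R1]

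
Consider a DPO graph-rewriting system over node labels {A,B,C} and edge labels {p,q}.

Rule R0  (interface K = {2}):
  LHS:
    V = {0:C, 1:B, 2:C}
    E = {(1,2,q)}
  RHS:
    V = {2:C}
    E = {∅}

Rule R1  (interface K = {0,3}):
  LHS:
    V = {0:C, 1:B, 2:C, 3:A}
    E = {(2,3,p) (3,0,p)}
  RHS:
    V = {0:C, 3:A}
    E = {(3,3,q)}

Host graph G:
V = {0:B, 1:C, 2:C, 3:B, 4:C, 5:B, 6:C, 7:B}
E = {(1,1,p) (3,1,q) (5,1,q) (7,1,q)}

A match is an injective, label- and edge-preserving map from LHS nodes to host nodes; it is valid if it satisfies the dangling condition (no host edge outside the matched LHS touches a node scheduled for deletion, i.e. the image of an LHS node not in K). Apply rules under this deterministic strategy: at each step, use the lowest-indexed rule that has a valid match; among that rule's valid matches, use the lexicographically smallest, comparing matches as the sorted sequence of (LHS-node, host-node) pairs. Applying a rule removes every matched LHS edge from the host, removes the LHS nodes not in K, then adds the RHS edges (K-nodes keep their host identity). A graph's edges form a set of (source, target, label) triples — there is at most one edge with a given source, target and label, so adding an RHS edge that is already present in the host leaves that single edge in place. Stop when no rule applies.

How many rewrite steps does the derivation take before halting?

Answer: 3

Derivation:
initial: |V|=8 |E|=4  E = 1-p->1 3-q->1 5-q->1 7-q->1
step 1: apply R0 at {0↦2, 1↦3, 2↦1}  → |V|=6 |E|=3  E = 1-p->1 5-q->1 7-q->1
step 2: apply R0 at {0↦4, 1↦5, 2↦1}  → |V|=4 |E|=2  E = 1-p->1 7-q->1
step 3: apply R0 at {0↦6, 1↦7, 2↦1}  → |V|=2 |E|=1  E = 1-p->1
normal form: no rule applies after step 3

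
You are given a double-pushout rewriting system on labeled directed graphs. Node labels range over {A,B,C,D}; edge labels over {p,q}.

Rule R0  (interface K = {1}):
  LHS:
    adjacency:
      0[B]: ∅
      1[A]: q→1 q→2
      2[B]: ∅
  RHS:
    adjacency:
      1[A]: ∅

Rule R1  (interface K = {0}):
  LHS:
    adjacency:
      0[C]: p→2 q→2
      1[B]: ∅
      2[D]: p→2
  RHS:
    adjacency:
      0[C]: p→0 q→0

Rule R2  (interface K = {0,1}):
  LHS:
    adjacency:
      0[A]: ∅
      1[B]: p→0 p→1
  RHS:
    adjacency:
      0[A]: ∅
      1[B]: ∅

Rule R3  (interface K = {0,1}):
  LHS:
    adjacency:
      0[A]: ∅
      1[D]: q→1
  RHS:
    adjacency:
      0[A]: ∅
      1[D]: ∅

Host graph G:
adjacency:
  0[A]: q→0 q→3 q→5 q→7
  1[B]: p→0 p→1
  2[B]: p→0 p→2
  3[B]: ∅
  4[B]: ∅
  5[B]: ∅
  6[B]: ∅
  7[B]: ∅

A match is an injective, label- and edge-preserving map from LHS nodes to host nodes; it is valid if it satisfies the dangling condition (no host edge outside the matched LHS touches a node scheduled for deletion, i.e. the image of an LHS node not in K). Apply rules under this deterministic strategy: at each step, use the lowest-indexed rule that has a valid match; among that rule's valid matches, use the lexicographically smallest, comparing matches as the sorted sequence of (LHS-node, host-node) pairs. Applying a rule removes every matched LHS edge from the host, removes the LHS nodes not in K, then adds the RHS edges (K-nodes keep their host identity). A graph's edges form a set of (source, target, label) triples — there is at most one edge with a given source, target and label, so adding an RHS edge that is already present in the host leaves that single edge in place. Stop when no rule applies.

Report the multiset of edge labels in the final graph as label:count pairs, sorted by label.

initial: |V|=8 |E|=8  E = 0-q->0 0-q->3 0-q->5 0-q->7 1-p->0 1-p->1 2-p->0 2-p->2
step 1: apply R0 at {0↦4, 1↦0, 2↦3}  → |V|=6 |E|=6  E = 0-q->5 0-q->7 1-p->0 1-p->1 2-p->0 2-p->2
step 2: apply R2 at {0↦0, 1↦1}  → |V|=6 |E|=4  E = 0-q->5 0-q->7 2-p->0 2-p->2
step 3: apply R2 at {0↦0, 1↦2}  → |V|=6 |E|=2  E = 0-q->5 0-q->7
normal form: no rule applies after step 3
NF edges: [(0, 5, 'q'), (0, 7, 'q')]

Answer: q:2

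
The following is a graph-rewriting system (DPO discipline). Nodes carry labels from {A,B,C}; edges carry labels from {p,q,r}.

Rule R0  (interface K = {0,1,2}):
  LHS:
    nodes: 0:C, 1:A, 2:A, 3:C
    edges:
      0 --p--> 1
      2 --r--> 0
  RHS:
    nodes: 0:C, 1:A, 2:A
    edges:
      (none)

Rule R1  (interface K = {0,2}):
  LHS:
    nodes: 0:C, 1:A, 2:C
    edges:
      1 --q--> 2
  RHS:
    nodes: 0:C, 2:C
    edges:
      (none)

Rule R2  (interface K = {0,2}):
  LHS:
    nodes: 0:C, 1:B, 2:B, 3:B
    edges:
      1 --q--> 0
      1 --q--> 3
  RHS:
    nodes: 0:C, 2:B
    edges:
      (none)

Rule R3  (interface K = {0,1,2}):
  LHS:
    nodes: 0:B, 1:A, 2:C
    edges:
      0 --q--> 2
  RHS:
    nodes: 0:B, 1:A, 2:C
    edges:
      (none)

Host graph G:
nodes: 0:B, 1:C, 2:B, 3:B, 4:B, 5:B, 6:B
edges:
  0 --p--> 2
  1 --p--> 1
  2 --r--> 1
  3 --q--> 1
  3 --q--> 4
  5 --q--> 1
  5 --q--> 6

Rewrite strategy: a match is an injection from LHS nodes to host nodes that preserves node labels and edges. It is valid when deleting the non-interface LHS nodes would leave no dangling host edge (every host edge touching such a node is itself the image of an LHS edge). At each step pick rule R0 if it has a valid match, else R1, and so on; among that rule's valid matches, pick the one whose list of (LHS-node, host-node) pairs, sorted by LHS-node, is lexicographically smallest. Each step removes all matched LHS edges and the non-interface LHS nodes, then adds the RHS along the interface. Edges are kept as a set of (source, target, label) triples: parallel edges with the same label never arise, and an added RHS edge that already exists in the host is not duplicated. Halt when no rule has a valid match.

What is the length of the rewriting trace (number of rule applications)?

start.  V:7 E:7  edges: 0-p->2 1-p->1 2-r->1 3-q->1 3-q->4 5-q->1 5-q->6
1. fire R2 via {0↦1, 1↦3, 2↦0, 3↦4}  →  V:5 E:5  edges: 0-p->2 1-p->1 2-r->1 5-q->1 5-q->6
2. fire R2 via {0↦1, 1↦5, 2↦0, 3↦6}  →  V:3 E:3  edges: 0-p->2 1-p->1 2-r->1
final graph: no rule applies after step 2

Answer: 2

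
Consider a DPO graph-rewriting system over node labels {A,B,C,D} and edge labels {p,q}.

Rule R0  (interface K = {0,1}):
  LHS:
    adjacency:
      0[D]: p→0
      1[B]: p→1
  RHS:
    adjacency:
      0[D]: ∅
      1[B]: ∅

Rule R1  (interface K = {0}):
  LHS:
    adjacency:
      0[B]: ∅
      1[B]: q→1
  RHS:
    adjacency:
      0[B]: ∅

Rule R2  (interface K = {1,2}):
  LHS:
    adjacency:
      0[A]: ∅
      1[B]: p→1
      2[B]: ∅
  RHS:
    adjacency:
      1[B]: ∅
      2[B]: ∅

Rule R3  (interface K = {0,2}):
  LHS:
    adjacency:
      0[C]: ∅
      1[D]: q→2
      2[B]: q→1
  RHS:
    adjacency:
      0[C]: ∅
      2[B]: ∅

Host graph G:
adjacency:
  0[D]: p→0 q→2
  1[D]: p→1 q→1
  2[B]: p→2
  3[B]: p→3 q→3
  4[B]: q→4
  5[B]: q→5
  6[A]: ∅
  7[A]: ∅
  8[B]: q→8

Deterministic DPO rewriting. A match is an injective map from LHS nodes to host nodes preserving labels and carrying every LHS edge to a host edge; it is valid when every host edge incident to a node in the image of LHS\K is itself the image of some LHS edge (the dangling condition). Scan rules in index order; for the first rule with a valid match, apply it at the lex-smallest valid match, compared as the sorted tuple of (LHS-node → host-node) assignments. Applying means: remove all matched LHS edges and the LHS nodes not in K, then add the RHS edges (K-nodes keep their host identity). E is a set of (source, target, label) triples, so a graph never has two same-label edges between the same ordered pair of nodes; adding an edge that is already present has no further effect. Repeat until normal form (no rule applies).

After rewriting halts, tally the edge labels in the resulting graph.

[0] host  ⇒  9 nodes, 10 edges  {0-p->0 0-q->2 1-p->1 1-q->1 2-p->2 3-p->3 3-q->3 4-q->4 5-q->5 8-q->8}
[1] R0 @ {0↦0, 1↦2}  ⇒  9 nodes, 8 edges  {0-q->2 1-p->1 1-q->1 3-p->3 3-q->3 4-q->4 5-q->5 8-q->8}
[2] R0 @ {0↦1, 1↦3}  ⇒  9 nodes, 6 edges  {0-q->2 1-q->1 3-q->3 4-q->4 5-q->5 8-q->8}
[3] R1 @ {0↦2, 1↦3}  ⇒  8 nodes, 5 edges  {0-q->2 1-q->1 4-q->4 5-q->5 8-q->8}
[4] R1 @ {0↦2, 1↦4}  ⇒  7 nodes, 4 edges  {0-q->2 1-q->1 5-q->5 8-q->8}
[5] R1 @ {0↦2, 1↦5}  ⇒  6 nodes, 3 edges  {0-q->2 1-q->1 8-q->8}
[6] R1 @ {0↦2, 1↦8}  ⇒  5 nodes, 2 edges  {0-q->2 1-q->1}
halt: no rule applies after step 6
NF edges: [(0, 2, 'q'), (1, 1, 'q')]

Answer: q:2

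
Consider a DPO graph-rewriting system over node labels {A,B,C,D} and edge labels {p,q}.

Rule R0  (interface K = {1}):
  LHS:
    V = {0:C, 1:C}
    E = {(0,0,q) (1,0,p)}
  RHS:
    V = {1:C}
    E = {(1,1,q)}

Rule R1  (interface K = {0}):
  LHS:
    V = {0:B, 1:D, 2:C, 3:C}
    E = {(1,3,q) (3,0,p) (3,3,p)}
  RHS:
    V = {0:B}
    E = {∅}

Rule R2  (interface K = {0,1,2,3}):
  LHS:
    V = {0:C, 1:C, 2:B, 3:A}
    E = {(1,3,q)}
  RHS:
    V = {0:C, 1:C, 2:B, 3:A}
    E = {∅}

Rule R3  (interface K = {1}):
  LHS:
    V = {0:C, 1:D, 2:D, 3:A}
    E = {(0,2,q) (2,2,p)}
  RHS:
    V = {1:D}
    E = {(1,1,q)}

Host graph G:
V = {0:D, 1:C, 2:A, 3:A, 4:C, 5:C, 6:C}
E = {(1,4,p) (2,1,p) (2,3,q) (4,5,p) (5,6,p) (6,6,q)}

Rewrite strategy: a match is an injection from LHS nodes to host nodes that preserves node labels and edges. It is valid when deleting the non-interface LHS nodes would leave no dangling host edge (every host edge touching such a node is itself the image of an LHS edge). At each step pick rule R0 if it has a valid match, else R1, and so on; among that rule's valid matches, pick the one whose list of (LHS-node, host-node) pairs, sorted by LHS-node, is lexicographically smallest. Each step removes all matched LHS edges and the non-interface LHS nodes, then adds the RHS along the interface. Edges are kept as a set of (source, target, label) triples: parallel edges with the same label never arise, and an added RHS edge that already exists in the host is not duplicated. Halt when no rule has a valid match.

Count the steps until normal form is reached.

Answer: 3

Derivation:
[0] host  ⇒  7 nodes, 6 edges  {1-p->4 2-p->1 2-q->3 4-p->5 5-p->6 6-q->6}
[1] R0 @ {0↦6, 1↦5}  ⇒  6 nodes, 5 edges  {1-p->4 2-p->1 2-q->3 4-p->5 5-q->5}
[2] R0 @ {0↦5, 1↦4}  ⇒  5 nodes, 4 edges  {1-p->4 2-p->1 2-q->3 4-q->4}
[3] R0 @ {0↦4, 1↦1}  ⇒  4 nodes, 3 edges  {1-q->1 2-p->1 2-q->3}
halt: no rule applies after step 3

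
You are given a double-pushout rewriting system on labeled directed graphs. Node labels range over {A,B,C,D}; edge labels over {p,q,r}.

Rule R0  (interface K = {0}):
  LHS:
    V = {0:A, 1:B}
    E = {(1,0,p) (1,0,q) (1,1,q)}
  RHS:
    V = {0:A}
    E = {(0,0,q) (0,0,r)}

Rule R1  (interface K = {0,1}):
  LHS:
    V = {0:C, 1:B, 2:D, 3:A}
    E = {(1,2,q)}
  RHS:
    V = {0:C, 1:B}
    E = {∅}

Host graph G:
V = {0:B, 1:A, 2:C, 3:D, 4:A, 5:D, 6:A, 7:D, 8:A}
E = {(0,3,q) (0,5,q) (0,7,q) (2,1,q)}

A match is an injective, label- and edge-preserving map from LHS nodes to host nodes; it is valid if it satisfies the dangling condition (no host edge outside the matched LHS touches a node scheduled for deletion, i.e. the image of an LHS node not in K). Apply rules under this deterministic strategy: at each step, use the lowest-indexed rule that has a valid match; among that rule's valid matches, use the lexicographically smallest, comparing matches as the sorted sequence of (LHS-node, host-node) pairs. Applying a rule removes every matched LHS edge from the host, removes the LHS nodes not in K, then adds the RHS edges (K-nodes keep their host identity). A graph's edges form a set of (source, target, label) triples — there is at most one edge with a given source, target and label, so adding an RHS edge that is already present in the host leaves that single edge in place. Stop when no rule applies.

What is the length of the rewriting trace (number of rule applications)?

start.  V:9 E:4  edges: 0-q->3 0-q->5 0-q->7 2-q->1
1. fire R1 via {0↦2, 1↦0, 2↦3, 3↦4}  →  V:7 E:3  edges: 0-q->5 0-q->7 2-q->1
2. fire R1 via {0↦2, 1↦0, 2↦5, 3↦6}  →  V:5 E:2  edges: 0-q->7 2-q->1
3. fire R1 via {0↦2, 1↦0, 2↦7, 3↦8}  →  V:3 E:1  edges: 2-q->1
normal form: no rule applies after step 3

Answer: 3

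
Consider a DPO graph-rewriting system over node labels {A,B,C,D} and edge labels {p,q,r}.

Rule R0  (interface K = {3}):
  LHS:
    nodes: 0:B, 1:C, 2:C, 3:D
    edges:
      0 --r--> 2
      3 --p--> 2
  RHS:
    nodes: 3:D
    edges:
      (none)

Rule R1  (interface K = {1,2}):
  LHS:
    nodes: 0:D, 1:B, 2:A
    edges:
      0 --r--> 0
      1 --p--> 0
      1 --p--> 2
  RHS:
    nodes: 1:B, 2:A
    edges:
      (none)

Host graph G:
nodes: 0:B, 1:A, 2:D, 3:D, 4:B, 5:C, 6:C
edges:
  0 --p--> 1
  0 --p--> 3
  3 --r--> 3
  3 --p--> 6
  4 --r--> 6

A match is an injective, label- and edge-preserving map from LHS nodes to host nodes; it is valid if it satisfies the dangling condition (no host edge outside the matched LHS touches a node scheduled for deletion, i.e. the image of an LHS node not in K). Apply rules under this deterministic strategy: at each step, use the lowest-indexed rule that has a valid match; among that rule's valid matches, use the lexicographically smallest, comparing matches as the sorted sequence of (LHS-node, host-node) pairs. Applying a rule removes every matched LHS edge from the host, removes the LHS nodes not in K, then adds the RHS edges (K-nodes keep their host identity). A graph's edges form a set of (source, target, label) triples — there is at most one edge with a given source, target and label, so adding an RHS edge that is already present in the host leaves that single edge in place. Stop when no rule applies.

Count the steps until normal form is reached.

Answer: 2

Rewrite trace:
initial: |V|=7 |E|=5  E = 0-p->1 0-p->3 3-r->3 3-p->6 4-r->6
step 1: apply R0 at {0↦4, 1↦5, 2↦6, 3↦3}  → |V|=4 |E|=3  E = 0-p->1 0-p->3 3-r->3
step 2: apply R1 at {0↦3, 1↦0, 2↦1}  → |V|=3 |E|=0  E = ∅
halt: no rule applies after step 2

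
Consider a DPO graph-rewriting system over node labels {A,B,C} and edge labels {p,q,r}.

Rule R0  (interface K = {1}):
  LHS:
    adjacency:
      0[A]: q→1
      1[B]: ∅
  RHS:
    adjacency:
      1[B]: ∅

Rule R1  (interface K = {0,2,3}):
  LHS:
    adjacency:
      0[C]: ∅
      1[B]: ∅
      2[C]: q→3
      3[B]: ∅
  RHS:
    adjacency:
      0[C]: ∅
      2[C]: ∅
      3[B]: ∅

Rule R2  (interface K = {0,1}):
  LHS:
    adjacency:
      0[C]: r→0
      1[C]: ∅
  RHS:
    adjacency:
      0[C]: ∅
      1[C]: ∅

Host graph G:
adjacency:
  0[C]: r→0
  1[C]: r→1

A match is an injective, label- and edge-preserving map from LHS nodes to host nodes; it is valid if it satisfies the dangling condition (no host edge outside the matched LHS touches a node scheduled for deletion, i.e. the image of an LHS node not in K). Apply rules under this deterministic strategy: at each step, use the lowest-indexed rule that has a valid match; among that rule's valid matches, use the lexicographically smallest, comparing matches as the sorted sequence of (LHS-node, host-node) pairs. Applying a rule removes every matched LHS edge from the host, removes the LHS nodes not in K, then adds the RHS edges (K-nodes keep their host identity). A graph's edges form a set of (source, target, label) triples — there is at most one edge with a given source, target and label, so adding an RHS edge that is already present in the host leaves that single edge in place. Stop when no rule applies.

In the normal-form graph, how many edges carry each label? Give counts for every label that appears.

[0] host  ⇒  2 nodes, 2 edges  {0-r->0 1-r->1}
[1] R2 @ {0↦0, 1↦1}  ⇒  2 nodes, 1 edges  {1-r->1}
[2] R2 @ {0↦1, 1↦0}  ⇒  2 nodes, 0 edges  {∅}
final graph: no rule applies after step 2
NF edges: []

Answer: (no edges)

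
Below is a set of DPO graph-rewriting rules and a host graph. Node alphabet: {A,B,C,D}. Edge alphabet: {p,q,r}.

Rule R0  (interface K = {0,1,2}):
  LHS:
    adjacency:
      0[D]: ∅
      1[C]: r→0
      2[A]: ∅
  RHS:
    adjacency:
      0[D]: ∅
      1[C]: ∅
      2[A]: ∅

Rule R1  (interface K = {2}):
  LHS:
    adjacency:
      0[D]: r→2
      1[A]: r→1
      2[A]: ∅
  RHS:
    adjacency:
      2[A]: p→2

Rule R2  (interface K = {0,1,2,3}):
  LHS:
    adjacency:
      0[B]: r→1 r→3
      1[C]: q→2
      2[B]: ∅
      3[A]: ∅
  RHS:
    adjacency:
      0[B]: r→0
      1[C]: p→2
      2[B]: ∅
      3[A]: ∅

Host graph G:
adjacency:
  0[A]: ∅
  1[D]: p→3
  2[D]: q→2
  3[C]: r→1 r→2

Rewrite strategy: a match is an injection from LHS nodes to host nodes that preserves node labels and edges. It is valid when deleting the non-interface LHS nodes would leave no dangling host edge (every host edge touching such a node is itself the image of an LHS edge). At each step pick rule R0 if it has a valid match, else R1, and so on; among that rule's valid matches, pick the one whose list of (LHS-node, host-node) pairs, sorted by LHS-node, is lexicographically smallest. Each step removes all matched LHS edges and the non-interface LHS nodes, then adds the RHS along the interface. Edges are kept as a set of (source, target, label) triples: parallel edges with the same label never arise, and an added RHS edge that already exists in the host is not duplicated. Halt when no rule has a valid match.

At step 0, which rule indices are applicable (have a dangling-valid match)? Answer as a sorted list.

Answer: [R0]

Rewrite trace:
R0: 2 valid matches — {0↦1, 1↦3, 2↦0}, {0↦2, 1↦3, 2↦0}
R1: no valid match — LHS pattern not found
R2: no valid match — LHS pattern not found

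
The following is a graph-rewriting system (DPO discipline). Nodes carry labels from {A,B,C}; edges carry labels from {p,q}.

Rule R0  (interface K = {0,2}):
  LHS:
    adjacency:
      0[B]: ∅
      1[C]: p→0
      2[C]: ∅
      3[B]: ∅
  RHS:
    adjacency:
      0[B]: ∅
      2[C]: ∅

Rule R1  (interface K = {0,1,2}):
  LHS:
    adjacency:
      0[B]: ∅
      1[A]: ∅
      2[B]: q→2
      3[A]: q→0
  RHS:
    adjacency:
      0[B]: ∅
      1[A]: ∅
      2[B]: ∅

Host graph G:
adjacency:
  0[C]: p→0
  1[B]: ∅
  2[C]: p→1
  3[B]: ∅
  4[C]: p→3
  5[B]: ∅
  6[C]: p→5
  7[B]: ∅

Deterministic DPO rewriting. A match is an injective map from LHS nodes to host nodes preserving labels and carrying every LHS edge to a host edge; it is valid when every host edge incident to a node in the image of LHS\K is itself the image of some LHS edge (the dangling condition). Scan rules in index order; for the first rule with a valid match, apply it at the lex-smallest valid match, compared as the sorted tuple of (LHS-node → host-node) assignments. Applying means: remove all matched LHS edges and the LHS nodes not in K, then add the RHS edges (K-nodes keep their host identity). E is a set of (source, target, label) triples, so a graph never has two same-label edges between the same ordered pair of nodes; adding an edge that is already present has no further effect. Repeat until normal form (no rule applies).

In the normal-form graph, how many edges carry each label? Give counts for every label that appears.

Answer: p:1

Derivation:
start.  V:8 E:4  edges: 0-p->0 2-p->1 4-p->3 6-p->5
1. fire R0 via {0↦1, 1↦2, 2↦0, 3↦7}  →  V:6 E:3  edges: 0-p->0 4-p->3 6-p->5
2. fire R0 via {0↦3, 1↦4, 2↦0, 3↦1}  →  V:4 E:2  edges: 0-p->0 6-p->5
3. fire R0 via {0↦5, 1↦6, 2↦0, 3↦3}  →  V:2 E:1  edges: 0-p->0
halt: no rule applies after step 3
NF edges: [(0, 0, 'p')]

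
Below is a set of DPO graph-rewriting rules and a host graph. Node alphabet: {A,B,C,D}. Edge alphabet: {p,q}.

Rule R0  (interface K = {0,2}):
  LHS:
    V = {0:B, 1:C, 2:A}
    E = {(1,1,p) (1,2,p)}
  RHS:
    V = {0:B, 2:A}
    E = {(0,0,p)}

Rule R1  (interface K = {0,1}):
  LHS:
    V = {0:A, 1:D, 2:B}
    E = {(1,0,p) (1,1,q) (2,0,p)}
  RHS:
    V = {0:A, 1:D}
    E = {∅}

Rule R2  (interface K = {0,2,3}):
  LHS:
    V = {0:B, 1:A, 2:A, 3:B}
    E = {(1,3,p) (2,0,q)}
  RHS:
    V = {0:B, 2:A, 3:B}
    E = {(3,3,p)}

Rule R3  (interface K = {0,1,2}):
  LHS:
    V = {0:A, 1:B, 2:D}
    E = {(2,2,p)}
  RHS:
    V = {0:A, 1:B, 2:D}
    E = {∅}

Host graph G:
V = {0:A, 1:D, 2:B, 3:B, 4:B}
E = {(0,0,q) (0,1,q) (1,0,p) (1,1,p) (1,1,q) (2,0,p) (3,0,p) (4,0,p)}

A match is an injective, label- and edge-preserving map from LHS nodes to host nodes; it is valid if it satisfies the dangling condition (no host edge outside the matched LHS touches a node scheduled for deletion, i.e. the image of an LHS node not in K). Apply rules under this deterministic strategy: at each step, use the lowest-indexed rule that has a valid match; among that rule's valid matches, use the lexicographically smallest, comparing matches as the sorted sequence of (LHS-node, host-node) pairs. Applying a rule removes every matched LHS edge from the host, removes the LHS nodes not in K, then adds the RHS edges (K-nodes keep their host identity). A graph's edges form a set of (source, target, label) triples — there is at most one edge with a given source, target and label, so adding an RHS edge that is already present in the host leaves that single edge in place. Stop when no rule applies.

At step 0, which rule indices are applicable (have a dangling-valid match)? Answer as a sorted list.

Answer: [R1,R3]

Derivation:
R0: no valid match — LHS pattern not found
R1: 3 valid matches — {0↦0, 1↦1, 2↦2}, {0↦0, 1↦1, 2↦3}, {0↦0, 1↦1, 2↦4}
R2: no valid match — LHS pattern not found
R3: 3 valid matches — {0↦0, 1↦2, 2↦1}, {0↦0, 1↦3, 2↦1}, {0↦0, 1↦4, 2↦1}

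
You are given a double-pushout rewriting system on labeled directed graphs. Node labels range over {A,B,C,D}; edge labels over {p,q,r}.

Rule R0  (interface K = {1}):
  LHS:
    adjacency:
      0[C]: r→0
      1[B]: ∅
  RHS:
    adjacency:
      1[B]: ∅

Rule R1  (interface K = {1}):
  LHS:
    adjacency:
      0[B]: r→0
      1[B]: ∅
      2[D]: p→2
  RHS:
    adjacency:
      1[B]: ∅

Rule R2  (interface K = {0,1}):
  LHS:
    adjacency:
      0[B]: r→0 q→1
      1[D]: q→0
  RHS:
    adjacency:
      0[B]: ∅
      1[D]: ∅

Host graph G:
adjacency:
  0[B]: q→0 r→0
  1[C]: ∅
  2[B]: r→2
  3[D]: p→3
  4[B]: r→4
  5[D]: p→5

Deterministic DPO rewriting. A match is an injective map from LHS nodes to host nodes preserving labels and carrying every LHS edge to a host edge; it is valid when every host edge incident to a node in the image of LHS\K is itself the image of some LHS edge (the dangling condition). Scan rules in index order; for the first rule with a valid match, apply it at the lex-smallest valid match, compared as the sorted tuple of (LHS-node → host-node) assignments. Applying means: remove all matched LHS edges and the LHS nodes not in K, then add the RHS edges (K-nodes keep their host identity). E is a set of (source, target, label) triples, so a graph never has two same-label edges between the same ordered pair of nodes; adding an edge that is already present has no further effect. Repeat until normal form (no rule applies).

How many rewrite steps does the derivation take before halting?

Answer: 2

Steps:
[0] host  ⇒  6 nodes, 6 edges  {0-q->0 0-r->0 2-r->2 3-p->3 4-r->4 5-p->5}
[1] R1 @ {0↦2, 1↦0, 2↦3}  ⇒  4 nodes, 4 edges  {0-q->0 0-r->0 4-r->4 5-p->5}
[2] R1 @ {0↦4, 1↦0, 2↦5}  ⇒  2 nodes, 2 edges  {0-q->0 0-r->0}
halt: no rule applies after step 2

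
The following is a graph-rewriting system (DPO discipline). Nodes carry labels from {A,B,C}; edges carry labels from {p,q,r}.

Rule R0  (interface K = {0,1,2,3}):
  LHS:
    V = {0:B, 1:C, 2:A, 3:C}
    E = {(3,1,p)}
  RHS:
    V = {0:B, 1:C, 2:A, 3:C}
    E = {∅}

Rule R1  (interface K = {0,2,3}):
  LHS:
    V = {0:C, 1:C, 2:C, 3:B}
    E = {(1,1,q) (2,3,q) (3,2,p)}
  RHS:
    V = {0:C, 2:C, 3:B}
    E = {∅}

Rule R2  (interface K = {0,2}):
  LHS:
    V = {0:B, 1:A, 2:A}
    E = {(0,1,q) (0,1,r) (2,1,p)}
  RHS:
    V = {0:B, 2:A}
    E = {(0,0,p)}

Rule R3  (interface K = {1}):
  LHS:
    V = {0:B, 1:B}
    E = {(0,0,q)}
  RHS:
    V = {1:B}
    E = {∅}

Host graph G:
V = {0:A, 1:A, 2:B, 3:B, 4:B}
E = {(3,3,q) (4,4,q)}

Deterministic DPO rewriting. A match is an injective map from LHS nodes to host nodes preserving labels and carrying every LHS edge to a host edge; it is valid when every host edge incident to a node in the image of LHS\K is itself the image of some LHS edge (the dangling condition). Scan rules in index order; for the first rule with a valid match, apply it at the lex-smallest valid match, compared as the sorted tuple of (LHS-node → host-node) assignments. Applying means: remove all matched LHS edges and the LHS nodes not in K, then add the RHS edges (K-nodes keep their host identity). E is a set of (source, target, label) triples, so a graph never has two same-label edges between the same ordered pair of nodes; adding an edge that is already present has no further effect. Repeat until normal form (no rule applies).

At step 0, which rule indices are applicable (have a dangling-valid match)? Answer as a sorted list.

Answer: [R3]

Steps:
R0: no valid match — LHS pattern not found
R1: no valid match — LHS pattern not found
R2: no valid match — LHS pattern not found
R3: 4 valid matches — {0↦3, 1↦2}, {0↦3, 1↦4}, {0↦4, 1↦2} (+1 more)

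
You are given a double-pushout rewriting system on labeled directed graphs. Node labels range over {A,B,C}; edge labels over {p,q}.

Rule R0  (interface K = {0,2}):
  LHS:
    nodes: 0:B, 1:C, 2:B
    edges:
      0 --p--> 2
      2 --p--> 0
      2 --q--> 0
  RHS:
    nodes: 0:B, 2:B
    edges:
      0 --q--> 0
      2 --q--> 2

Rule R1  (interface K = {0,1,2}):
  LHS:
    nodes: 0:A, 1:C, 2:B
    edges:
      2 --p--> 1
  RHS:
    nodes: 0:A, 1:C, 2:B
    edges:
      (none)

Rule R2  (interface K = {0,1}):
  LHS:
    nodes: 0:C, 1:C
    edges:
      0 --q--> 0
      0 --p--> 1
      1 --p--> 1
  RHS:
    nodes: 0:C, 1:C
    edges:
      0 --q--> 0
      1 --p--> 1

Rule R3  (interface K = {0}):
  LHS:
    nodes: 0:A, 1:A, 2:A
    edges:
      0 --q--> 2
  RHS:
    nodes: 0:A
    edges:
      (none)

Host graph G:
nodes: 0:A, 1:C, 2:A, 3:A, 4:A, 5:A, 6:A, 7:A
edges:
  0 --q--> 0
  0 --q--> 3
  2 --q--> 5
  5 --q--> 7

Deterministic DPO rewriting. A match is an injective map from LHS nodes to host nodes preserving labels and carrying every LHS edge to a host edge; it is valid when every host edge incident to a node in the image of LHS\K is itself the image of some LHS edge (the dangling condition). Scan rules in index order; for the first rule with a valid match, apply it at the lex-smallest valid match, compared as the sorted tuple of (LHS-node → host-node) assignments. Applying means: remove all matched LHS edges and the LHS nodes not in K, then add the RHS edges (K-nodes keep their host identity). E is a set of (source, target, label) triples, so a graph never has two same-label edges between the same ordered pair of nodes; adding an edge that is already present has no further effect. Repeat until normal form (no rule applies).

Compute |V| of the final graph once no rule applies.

Answer: 4

Derivation:
[0] host  ⇒  8 nodes, 4 edges  {0-q->0 0-q->3 2-q->5 5-q->7}
[1] R3 @ {0↦0, 1↦4, 2↦3}  ⇒  6 nodes, 3 edges  {0-q->0 2-q->5 5-q->7}
[2] R3 @ {0↦5, 1↦6, 2↦7}  ⇒  4 nodes, 2 edges  {0-q->0 2-q->5}
final graph: no rule applies after step 2
NF nodes: {0:A, 1:C, 2:A, 5:A}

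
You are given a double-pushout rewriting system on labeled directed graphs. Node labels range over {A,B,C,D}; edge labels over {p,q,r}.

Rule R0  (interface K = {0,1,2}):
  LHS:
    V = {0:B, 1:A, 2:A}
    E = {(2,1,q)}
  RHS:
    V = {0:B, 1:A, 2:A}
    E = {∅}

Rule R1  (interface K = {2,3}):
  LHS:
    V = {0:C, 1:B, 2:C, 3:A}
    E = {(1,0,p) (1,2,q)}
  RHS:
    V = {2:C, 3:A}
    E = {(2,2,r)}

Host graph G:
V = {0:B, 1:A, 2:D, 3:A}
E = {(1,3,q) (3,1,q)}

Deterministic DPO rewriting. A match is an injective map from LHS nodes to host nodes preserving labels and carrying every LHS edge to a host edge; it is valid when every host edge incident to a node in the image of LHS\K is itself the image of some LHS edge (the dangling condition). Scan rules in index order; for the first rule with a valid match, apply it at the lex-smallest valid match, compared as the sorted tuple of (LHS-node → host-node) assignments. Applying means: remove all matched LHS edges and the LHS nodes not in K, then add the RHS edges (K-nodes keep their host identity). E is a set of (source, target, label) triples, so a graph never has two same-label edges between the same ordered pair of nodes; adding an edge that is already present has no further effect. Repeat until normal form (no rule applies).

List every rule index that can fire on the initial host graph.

Answer: [R0]

Steps:
R0: 2 valid matches — {0↦0, 1↦1, 2↦3}, {0↦0, 1↦3, 2↦1}
R1: no valid match — LHS pattern not found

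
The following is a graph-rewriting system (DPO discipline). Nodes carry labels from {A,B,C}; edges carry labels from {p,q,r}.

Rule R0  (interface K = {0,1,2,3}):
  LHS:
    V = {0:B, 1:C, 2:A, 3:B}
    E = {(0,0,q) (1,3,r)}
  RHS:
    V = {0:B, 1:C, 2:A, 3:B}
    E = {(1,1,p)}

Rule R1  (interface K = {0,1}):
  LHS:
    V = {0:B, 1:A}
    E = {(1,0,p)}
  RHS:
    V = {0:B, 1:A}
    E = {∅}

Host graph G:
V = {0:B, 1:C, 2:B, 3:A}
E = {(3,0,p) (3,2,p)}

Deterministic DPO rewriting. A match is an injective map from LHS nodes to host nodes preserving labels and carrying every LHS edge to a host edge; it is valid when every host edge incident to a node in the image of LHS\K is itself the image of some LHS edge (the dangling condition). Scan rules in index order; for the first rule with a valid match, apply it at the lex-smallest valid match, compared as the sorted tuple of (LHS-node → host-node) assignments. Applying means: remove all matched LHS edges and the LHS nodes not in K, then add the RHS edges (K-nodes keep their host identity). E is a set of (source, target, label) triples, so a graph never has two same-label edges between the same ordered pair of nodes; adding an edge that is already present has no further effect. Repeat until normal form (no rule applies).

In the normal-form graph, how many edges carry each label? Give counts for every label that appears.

start.  V:4 E:2  edges: 3-p->0 3-p->2
1. fire R1 via {0↦0, 1↦3}  →  V:4 E:1  edges: 3-p->2
2. fire R1 via {0↦2, 1↦3}  →  V:4 E:0  edges: ∅
normal form: no rule applies after step 2
NF edges: []

Answer: (no edges)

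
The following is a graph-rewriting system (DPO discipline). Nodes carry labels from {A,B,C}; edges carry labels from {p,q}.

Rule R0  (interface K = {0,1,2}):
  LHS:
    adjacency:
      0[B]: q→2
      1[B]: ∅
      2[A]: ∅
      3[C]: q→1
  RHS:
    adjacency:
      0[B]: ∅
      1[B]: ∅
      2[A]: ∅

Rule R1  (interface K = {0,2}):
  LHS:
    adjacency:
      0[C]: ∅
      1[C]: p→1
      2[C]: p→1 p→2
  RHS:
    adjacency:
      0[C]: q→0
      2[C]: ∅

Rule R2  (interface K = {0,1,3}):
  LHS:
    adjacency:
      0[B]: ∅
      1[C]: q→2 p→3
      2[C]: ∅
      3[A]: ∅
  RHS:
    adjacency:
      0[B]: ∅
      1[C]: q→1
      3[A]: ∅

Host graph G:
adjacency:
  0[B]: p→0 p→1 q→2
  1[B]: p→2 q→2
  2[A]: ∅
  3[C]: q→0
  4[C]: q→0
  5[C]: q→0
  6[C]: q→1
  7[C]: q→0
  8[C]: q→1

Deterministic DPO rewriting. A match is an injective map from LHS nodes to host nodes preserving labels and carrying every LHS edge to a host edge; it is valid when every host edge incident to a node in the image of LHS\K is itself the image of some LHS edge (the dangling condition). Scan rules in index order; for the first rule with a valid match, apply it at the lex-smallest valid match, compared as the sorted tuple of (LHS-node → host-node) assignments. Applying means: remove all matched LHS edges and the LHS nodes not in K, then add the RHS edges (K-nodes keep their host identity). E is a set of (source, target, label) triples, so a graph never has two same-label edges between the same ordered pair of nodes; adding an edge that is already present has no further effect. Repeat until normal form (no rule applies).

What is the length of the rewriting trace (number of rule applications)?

Answer: 2

Steps:
start.  V:9 E:11  edges: 0-p->0 0-p->1 0-q->2 1-p->2 1-q->2 3-q->0 4-q->0 5-q->0 6-q->1 7-q->0 8-q->1
1. fire R0 via {0↦0, 1↦1, 2↦2, 3↦6}  →  V:8 E:9  edges: 0-p->0 0-p->1 1-p->2 1-q->2 3-q->0 4-q->0 5-q->0 7-q->0 8-q->1
2. fire R0 via {0↦1, 1↦0, 2↦2, 3↦3}  →  V:7 E:7  edges: 0-p->0 0-p->1 1-p->2 4-q->0 5-q->0 7-q->0 8-q->1
normal form: no rule applies after step 2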